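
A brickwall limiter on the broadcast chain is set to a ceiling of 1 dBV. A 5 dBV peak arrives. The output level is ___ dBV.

1 dBV

A brickwall limiter is an ∞:1 compressor: any input above the ceiling is clamped to 1 dBV.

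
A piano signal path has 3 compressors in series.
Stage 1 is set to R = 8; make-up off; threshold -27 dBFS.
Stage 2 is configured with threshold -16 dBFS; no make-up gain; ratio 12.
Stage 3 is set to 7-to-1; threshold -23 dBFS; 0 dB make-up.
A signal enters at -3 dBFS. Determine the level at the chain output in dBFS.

Stage 1: 24 dB above -27 dBFS, reduced 8:1 to 3 dB above → -24 dBFS.
Stage 2: -24 dBFS ≤ -16 dBFS, so stage 2 doesn't engage; output -24 dBFS.
Stage 3: below threshold (-24 ≤ -23); passes unchanged; output -24 dBFS.

-24 dBFS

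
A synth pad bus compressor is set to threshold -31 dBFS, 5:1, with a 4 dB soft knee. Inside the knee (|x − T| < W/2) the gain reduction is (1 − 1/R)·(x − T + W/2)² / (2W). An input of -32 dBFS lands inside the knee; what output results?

-32.1 dBFS

x − T + W/2 = -32 − (-31) + 2 = 1.
GR = (1 − 1/5) × 1² / 8 = 0.8 × 1 / 8 = 0.1 dB.
Output = -32 − 0.1 = -32.1 dBFS.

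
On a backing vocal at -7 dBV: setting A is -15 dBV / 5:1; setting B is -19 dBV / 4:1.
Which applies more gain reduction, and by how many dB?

A: GR = 8 − 8/5 = 6.4 dB.
B: GR = 12 − 12/4 = 9 dB.
B applies 2.6 dB more gain reduction.

B, by 2.6 dB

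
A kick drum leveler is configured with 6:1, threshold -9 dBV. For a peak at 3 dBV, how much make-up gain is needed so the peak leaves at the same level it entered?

The peak compresses to -9 + 12/6 = -7 dBV.
To reach 3 dBV requires 3 − (-7) = 10 dB of make-up.

10 dB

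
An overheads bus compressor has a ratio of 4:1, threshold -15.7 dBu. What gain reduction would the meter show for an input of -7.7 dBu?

6 dB

The signal is 8 dB above threshold.
At 4:1, output sits 8/4 = 2 dB above threshold.
Gain reduction = 8 − 2 = 6 dB.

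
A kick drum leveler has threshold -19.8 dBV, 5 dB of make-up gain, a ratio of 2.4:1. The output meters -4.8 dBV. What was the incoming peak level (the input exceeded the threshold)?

Stripping the +5 dB make-up gives -9.8 dBV at the gain stage.
The compressed level sits -9.8 − (-19.8) = 10 dB over threshold.
Input overshoot = R × output overshoot = 24 dB → input = -19.8 + 24 = 4.2 dBV.

4.2 dBV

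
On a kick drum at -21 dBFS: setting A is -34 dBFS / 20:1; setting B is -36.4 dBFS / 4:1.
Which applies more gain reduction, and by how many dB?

A: 13 dB over, compressed to 0.65 dB over, so 12.35 dB of GR.
B: 15.4 dB over, compressed to 3.85 dB over, so 11.55 dB of GR.
A reduces 0.8 dB more.

A, by 0.8 dB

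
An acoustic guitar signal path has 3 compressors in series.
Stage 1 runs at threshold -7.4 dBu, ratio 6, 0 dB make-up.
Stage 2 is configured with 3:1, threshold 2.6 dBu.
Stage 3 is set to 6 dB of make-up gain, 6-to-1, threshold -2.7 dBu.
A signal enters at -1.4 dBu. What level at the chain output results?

-0.4 dBu

Stage 1: -1.4 dBu is 6 dB over -7.4 dBu; at 6:1 that becomes 1 dB over, giving -6.4 dBu.
Stage 2: -6.4 dBu is at or below the 2.6 dBu threshold — no compression; output -6.4 dBu.
Stage 3: below threshold (-6.4 ≤ -2.7); passes unchanged; make-up brings it to -0.4 dBu.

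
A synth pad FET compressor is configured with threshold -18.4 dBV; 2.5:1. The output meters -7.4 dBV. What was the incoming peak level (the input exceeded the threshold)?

The compressed level sits -7.4 − (-18.4) = 11 dB over threshold.
Before 2.5:1 compression the overshoot was 11 × 2.5 = 27.5 dB, so input = -18.4 + 27.5 = 9.1 dBV.

9.1 dBV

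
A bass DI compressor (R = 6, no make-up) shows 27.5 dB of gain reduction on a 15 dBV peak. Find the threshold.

-18 dBV

Input is 33 dB above T (since output overshoot × R = input overshoot: (-12.5 − T)·6 = 15 − T gives T = -18 dBV).
Check: -18 + (15 − (-18))/6 = -18 + 5.5 = -12.5 dBV. ✓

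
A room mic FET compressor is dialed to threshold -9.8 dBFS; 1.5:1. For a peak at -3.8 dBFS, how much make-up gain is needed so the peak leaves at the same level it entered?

2 dB

The peak compresses to -9.8 + 6/1.5 = -5.8 dBFS.
To reach -3.8 dBFS requires -3.8 − (-5.8) = 2 dB of make-up.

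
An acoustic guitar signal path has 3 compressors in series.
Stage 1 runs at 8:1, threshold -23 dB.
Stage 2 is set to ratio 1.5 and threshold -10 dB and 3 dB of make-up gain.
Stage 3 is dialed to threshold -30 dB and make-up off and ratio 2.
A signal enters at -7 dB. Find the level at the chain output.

-24 dB

Stage 1: 16 dB above -23 dB, reduced 8:1 to 2 dB above → -21 dB.
Stage 2: -21 dB ≤ -10 dB, so stage 2 doesn't engage; make-up brings it to -18 dB.
Stage 3: -18 dB is 12 dB over -30 dB; at 2:1 that becomes 6 dB over, giving -24 dB.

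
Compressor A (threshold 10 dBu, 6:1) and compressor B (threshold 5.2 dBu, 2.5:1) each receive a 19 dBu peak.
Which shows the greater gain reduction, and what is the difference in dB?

A: overshoot 9 dB → output overshoot 1.5 dB → GR 7.5 dB.
B: overshoot 13.8 dB → output overshoot 5.52 dB → GR 8.28 dB.
B reduces 0.78 dB more.

B, by 0.78 dB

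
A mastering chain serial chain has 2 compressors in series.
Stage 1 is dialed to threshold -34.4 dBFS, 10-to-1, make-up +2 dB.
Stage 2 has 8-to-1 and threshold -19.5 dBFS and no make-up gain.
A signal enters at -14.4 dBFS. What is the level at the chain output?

Stage 1: -14.4 dBFS is 20 dB over -34.4 dBFS; at 10:1 that becomes 2 dB over, giving -32.4 dBFS; +2 dB make-up → -30.4 dBFS.
Stage 2: -30.4 dBFS is at or below the -19.5 dBFS threshold — no compression; output -30.4 dBFS.

-30.4 dBFS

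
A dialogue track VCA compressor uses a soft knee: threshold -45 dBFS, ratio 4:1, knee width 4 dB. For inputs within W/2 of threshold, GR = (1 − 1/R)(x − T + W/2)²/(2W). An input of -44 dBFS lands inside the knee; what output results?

-44.84375 dBFS

x − T + W/2 = -44 − (-45) + 2 = 3.
GR = (1 − 1/4) × 3² / 8 = 0.75 × 9 / 8 = 0.84375 dB.
Output = -44 − 0.84375 = -44.84375 dBFS.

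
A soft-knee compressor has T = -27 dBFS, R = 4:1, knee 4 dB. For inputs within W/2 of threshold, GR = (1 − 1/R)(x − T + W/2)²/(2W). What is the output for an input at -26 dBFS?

x − T + W/2 = -26 − (-27) + 2 = 3.
GR = (1 − 1/4) × 3² / 8 = 0.75 × 9 / 8 = 0.84375 dB.
Output = -26 − 0.84375 = -26.84375 dBFS.

-26.84375 dBFS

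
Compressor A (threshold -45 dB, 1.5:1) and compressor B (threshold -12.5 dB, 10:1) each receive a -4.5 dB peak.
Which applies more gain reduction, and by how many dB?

A, by 6.3 dB

A: 40.5 dB over, compressed to 27 dB over, so 13.5 dB of GR.
B: 8 dB over, compressed to 0.8 dB over, so 7.2 dB of GR.
A reduces 6.3 dB more.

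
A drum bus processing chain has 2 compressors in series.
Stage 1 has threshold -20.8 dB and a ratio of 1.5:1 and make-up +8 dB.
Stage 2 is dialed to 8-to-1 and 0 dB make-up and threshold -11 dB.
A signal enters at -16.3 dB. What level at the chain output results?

Stage 1: -16.3 dB is 4.5 dB over -20.8 dB; at 1.5:1 that becomes 3 dB over, giving -17.8 dB; +8 dB make-up → -9.8 dB.
Stage 2: overshoot 1.2 dB → 1.2/8 = 0.15 dB → -10.85 dB.

-10.85 dB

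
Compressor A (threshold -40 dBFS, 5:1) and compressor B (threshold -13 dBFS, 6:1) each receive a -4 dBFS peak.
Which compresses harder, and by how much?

A, by 21.3 dB

A: 36 dB over, compressed to 7.2 dB over, so 28.8 dB of GR.
B: 9 dB over, compressed to 1.5 dB over, so 7.5 dB of GR.
A reduces 21.3 dB more.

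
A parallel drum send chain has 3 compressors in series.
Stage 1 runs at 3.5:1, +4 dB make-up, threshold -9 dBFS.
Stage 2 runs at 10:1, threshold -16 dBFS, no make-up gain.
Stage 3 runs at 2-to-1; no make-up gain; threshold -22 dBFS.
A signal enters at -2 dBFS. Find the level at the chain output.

-18.35 dBFS

Stage 1: overshoot 7 dB → 7/3.5 = 2 dB → -7 dBFS; +4 dB make-up → -3 dBFS.
Stage 2: -3 dBFS is 13 dB over -16 dBFS; at 10:1 that becomes 1.3 dB over, giving -14.7 dBFS.
Stage 3: overshoot 7.3 dB → 7.3/2 = 3.65 dB → -18.35 dBFS.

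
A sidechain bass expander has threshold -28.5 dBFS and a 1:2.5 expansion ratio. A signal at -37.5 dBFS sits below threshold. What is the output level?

The input is 9 dB below the -28.5 dBFS threshold.
A 1:2.5 expander multiplies undershoot by 2.5: 9 × 2.5 = 22.5 dB below threshold.
Output = -28.5 − 22.5 = -51 dBFS.

-51 dBFS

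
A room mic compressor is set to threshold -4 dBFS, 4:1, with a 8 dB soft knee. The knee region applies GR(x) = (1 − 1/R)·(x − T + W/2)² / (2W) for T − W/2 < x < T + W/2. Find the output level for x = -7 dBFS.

x − T + W/2 = -7 − (-4) + 4 = 1.
GR = (1 − 1/4) × 1² / 16 = 0.75 × 1 / 16 = 0.046875 dB.
Output = -7 − 0.046875 = -7.046875 dBFS.

-7.046875 dBFS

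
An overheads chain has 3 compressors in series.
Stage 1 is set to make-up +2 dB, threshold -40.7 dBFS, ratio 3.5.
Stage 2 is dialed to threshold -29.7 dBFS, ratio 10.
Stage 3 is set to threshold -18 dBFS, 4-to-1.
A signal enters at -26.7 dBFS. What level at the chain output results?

-34.7 dBFS

Stage 1: -26.7 dBFS is 14 dB over -40.7 dBFS; at 3.5:1 that becomes 4 dB over, giving -36.7 dBFS; +2 dB make-up → -34.7 dBFS.
Stage 2: below threshold (-34.7 ≤ -29.7); passes unchanged; output -34.7 dBFS.
Stage 3: below threshold (-34.7 ≤ -18); passes unchanged; output -34.7 dBFS.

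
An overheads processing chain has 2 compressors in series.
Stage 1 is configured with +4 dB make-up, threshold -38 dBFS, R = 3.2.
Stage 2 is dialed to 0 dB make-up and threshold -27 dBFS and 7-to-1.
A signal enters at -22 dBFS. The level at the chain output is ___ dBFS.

Stage 1: 16 dB above -38 dBFS, reduced 3.2:1 to 5 dB above → -33 dBFS; +4 dB make-up → -29 dBFS.
Stage 2: -29 dBFS is at or below the -27 dBFS threshold — no compression; output -29 dBFS.

-29 dBFS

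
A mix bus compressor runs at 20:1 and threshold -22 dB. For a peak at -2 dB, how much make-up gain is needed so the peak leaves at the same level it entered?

Overshoot 20 dB → 20/20 = 1 dB after compression, so the compressed level is -22 + 1 = -21 dB.
Make-up = target − compressed = -2 − (-21) = 19 dB.

19 dB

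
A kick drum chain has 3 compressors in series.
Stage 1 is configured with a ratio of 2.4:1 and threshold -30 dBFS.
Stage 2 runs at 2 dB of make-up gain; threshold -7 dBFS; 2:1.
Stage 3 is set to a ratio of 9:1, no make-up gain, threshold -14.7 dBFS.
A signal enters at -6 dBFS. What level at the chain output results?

-18 dBFS

Stage 1: 24 dB above -30 dBFS, reduced 2.4:1 to 10 dB above → -20 dBFS.
Stage 2: below threshold (-20 ≤ -7); passes unchanged; make-up brings it to -18 dBFS.
Stage 3: -18 dBFS is at or below the -14.7 dBFS threshold — no compression; output -18 dBFS.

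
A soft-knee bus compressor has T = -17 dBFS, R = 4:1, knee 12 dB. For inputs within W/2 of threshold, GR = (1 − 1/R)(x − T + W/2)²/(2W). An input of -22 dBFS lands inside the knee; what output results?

-22.03125 dBFS

x − T + W/2 = -22 − (-17) + 6 = 1.
GR = (1 − 1/4) × 1² / 24 = 0.75 × 1 / 24 = 0.03125 dB.
Output = -22 − 0.03125 = -22.03125 dBFS.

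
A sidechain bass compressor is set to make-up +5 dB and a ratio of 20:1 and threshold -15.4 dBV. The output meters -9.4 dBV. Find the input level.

4.6 dBV

Stripping the +5 dB make-up gives -14.4 dBV at the gain stage.
The compressed level sits -14.4 − (-15.4) = 1 dB over threshold.
Undo the ratio: input overshoot = 1 × 20 = 20 dB, giving input = 4.6 dBV.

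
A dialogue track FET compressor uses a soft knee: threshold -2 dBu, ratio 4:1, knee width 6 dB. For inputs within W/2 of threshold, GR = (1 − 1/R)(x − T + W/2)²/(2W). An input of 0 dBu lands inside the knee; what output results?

-1.5625 dBu

x − T + W/2 = 0 − (-2) + 3 = 5.
GR = (1 − 1/4) × 5² / 12 = 0.75 × 25 / 12 = 1.5625 dB.
Output = 0 − 1.5625 = -1.5625 dBu.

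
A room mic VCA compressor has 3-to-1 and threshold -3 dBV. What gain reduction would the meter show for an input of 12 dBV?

10 dB

12 dBV exceeds the threshold by 15 dB.
A 3:1 ratio leaves 5 dB of that excess.
GR = overshoot in − overshoot out = 15 − 5 = 10 dB.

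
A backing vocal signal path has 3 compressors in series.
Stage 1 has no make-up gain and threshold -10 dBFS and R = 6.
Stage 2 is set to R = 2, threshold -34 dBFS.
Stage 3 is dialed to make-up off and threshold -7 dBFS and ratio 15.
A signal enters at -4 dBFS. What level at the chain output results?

Stage 1: overshoot 6 dB → 6/6 = 1 dB → -9 dBFS.
Stage 2: -9 dBFS is 25 dB over -34 dBFS; at 2:1 that becomes 12.5 dB over, giving -21.5 dBFS.
Stage 3: below threshold (-21.5 ≤ -7); passes unchanged; output -21.5 dBFS.

-21.5 dBFS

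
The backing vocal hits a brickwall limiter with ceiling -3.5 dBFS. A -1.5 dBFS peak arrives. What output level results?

A brickwall limiter is an ∞:1 compressor: any input above the ceiling is clamped to -3.5 dBFS.

-3.5 dBFS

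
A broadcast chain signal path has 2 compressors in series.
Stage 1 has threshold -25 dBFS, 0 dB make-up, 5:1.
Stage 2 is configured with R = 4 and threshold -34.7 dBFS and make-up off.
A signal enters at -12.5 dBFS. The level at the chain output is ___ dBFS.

Stage 1: -12.5 dBFS is 12.5 dB over -25 dBFS; at 5:1 that becomes 2.5 dB over, giving -22.5 dBFS.
Stage 2: -22.5 dBFS is 12.2 dB over -34.7 dBFS; at 4:1 that becomes 3.05 dB over, giving -31.65 dBFS.

-31.65 dBFS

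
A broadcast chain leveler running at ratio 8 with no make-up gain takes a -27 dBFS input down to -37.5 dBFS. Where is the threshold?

-39 dBFS

Let T be the threshold. Output overshoot = (input overshoot)/R, so -37.5 − T = (-27 − T)/8.
8·(-37.5 − T) = -27 − T → 7·T = -300 − (-27) = -273.
T = -273/7 = -39 dBFS.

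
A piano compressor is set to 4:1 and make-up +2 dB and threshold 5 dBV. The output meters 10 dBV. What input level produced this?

17 dBV

Remove make-up: 10 − 2 = 8 dBV.
The compressed level sits 8 − 5 = 3 dB over threshold.
Before 4:1 compression the overshoot was 3 × 4 = 12 dB, so input = 5 + 12 = 17 dBV.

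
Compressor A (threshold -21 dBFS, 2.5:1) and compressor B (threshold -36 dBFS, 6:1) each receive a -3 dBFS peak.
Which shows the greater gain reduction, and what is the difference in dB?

B, by 16.7 dB

A: GR = 18 − 18/2.5 = 10.8 dB.
B: GR = 33 − 33/6 = 27.5 dB.
B applies 16.7 dB more gain reduction.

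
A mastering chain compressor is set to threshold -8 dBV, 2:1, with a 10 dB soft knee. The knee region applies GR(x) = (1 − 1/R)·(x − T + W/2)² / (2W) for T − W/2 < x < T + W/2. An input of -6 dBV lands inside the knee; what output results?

x − T + W/2 = -6 − (-8) + 5 = 7.
GR = (1 − 1/2) × 7² / 20 = 0.5 × 49 / 20 = 1.225 dB.
Output = -6 − 1.225 = -7.225 dBV.

-7.225 dBV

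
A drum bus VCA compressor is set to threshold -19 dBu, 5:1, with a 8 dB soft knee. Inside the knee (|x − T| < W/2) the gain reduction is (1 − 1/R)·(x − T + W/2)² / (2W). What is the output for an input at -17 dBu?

x − T + W/2 = -17 − (-19) + 4 = 6.
GR = (1 − 1/5) × 6² / 16 = 0.8 × 36 / 16 = 1.8 dB.
Output = -17 − 1.8 = -18.8 dBu.

-18.8 dBu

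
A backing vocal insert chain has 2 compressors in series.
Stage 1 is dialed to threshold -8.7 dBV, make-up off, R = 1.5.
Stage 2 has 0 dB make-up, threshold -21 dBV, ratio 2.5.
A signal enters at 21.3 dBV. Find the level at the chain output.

-8.08 dBV

Stage 1: overshoot 30 dB → 30/1.5 = 20 dB → 11.3 dBV.
Stage 2: overshoot 32.3 dB → 32.3/2.5 = 12.92 dB → -8.08 dBV.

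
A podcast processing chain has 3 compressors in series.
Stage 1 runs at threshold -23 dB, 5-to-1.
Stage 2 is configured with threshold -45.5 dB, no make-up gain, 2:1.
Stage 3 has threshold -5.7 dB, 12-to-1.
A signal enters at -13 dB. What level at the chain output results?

-33.25 dB

Stage 1: overshoot 10 dB → 10/5 = 2 dB → -21 dB.
Stage 2: -21 dB is 24.5 dB over -45.5 dB; at 2:1 that becomes 12.25 dB over, giving -33.25 dB.
Stage 3: below threshold (-33.25 ≤ -5.7); passes unchanged; output -33.25 dB.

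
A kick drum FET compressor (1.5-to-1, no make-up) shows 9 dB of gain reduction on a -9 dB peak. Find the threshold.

-36 dB

Let T be the threshold. Output overshoot = (input overshoot)/R, so -18 − T = (-9 − T)/1.5.
1.5·(-18 − T) = -9 − T → 0.5·T = -27 − (-9) = -18.
T = -18/0.5 = -36 dB.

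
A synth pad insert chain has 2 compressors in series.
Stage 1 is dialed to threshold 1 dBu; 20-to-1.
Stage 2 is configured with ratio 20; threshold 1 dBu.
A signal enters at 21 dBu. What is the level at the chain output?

Stage 1: 21 dBu is 20 dB over 1 dBu; at 20:1 that becomes 1 dB over, giving 2 dBu.
Stage 2: overshoot 1 dB → 1/20 = 0.05 dB → 1.05 dBu.

1.05 dBu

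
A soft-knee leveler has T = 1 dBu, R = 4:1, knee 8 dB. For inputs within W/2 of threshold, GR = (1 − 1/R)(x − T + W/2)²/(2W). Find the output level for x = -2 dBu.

-2.046875 dBu

x − T + W/2 = -2 − 1 + 4 = 1.
GR = (1 − 1/4) × 1² / 16 = 0.75 × 1 / 16 = 0.046875 dB.
Output = -2 − 0.046875 = -2.046875 dBu.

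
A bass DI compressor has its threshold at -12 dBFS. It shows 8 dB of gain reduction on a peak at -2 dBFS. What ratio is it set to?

Input overshoot = -2 − (-12) = 10 dB.
Output overshoot = 10 − 8 = 2 dB.
Ratio = input overshoot / output overshoot = 10 / 2 = 5.

5:1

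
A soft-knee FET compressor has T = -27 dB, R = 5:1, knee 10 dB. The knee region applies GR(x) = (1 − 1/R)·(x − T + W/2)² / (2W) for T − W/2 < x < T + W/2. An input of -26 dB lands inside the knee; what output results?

-27.44 dB

x − T + W/2 = -26 − (-27) + 5 = 6.
GR = (1 − 1/5) × 6² / 20 = 0.8 × 36 / 20 = 1.44 dB.
Output = -26 − 1.44 = -27.44 dB.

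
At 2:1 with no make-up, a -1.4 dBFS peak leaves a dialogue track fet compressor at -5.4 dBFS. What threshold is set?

Input is 8 dB above T (since output overshoot × R = input overshoot: (-5.4 − T)·2 = -1.4 − T gives T = -9.4 dBFS).
Check: -9.4 + (-1.4 − (-9.4))/2 = -9.4 + 4 = -5.4 dBFS. ✓

-9.4 dBFS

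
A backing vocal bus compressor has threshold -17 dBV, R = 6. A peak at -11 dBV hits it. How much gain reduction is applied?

The signal is 6 dB above threshold.
At 6:1, output sits 6/6 = 1 dB above threshold.
So the signal is attenuated by 6 − 1 = 5 dB.

5 dB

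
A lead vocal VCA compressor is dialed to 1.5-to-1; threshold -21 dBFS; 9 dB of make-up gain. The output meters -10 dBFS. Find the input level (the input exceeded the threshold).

Before make-up, the level was -10 − 9 = -19 dBFS.
Post-compression overshoot = -19 − (-21) = 2 dB.
Before 1.5:1 compression the overshoot was 2 × 1.5 = 3 dB, so input = -21 + 3 = -18 dBFS.

-18 dBFS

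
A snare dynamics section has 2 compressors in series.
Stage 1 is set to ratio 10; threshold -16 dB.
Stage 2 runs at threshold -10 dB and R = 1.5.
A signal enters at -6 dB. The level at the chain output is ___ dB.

Stage 1: -6 dB is 10 dB over -16 dB; at 10:1 that becomes 1 dB over, giving -15 dB.
Stage 2: -15 dB is at or below the -10 dB threshold — no compression; output -15 dB.

-15 dB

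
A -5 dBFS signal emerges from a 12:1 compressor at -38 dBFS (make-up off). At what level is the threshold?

Let T be the threshold. Output overshoot = (input overshoot)/R, so -38 − T = (-5 − T)/12.
12·(-38 − T) = -5 − T → 11·T = -456 − (-5) = -451.
T = -451/11 = -41 dBFS.

-41 dBFS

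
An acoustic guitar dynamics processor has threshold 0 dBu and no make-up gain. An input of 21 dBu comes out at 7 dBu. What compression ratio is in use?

3:1

Input overshoot = 21 − 0 = 21 dB; output overshoot = 7 − 0 = 7 dB.
Ratio = 21 / 7 = 3.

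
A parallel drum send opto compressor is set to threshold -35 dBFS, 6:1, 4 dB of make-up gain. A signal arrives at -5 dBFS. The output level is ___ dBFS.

-26 dBFS

The input is 30 dB above the -35 dBFS threshold.
At 6:1 the overshoot is divided by 6, leaving 5 dB above threshold.
So the level is -35 + 5 = -30 dBFS; make-up adds 4 dB, giving -26 dBFS.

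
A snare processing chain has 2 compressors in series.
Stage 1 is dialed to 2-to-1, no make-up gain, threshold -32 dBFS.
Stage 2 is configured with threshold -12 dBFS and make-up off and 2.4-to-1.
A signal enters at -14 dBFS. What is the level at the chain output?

Stage 1: 18 dB above -32 dBFS, reduced 2:1 to 9 dB above → -23 dBFS.
Stage 2: below threshold (-23 ≤ -12); passes unchanged; output -23 dBFS.

-23 dBFS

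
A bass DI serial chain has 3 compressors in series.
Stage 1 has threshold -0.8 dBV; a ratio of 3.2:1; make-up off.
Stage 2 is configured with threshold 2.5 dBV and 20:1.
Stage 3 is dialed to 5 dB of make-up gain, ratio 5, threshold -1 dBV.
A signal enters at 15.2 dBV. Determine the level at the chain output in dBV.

Stage 1: overshoot 16 dB → 16/3.2 = 5 dB → 4.2 dBV.
Stage 2: overshoot 1.7 dB → 1.7/20 = 0.085 dB → 2.585 dBV.
Stage 3: 2.585 dBV is 3.585 dB over -1 dBV; at 5:1 that becomes 0.717 dB over, giving -0.283 dBV; +5 dB make-up → 4.717 dBV.

4.717 dBV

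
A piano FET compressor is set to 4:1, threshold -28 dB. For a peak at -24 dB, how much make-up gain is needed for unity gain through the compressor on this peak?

3 dB

Overshoot 4 dB → 4/4 = 1 dB after compression, so the compressed level is -28 + 1 = -27 dB.
Make-up = target − compressed = -24 − (-27) = 3 dB.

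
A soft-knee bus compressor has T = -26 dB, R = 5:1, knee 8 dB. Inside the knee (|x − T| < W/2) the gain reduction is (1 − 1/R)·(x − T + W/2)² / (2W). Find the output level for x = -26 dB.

x − T + W/2 = -26 − (-26) + 4 = 4.
GR = (1 − 1/5) × 4² / 16 = 0.8 × 16 / 16 = 0.8 dB.
Output = -26 − 0.8 = -26.8 dB.

-26.8 dB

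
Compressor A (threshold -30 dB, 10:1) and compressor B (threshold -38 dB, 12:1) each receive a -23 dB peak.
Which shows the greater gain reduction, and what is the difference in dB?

B, by 7.45 dB

A: overshoot 7 dB → output overshoot 0.7 dB → GR 6.3 dB.
B: overshoot 15 dB → output overshoot 1.25 dB → GR 13.75 dB.
Difference: 7.45 dB in favour of B.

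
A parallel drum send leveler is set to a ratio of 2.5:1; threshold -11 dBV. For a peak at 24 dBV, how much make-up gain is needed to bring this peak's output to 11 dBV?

8 dB

Overshoot 35 dB → 35/2.5 = 14 dB after compression, so the compressed level is -11 + 14 = 3 dBV.
Make-up = target − compressed = 11 − 3 = 8 dB.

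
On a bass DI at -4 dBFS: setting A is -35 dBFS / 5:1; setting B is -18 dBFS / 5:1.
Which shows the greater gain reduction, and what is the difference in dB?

A: 31 dB over, compressed to 6.2 dB over, so 24.8 dB of GR.
B: 14 dB over, compressed to 2.8 dB over, so 11.2 dB of GR.
Difference: 13.6 dB in favour of A.

A, by 13.6 dB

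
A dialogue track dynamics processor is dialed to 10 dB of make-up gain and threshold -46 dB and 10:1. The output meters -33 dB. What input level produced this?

-16 dB

Stripping the +10 dB make-up gives -43 dB at the gain stage.
Post-compression overshoot = -43 − (-46) = 3 dB.
Before 10:1 compression the overshoot was 3 × 10 = 30 dB, so input = -46 + 30 = -16 dB.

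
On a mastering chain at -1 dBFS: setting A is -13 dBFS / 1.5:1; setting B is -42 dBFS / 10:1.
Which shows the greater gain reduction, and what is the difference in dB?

A: GR = 12 − 12/1.5 = 4 dB.
B: GR = 41 − 41/10 = 36.9 dB.
B reduces 32.9 dB more.

B, by 32.9 dB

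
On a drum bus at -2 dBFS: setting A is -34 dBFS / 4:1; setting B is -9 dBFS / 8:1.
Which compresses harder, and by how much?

A: GR = 32 − 32/4 = 24 dB.
B: GR = 7 − 7/8 = 6.125 dB.
Difference: 17.875 dB in favour of A.

A, by 17.875 dB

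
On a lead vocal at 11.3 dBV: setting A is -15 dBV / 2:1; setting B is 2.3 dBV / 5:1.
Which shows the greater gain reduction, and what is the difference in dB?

A, by 5.95 dB

A: overshoot 26.3 dB → output overshoot 13.15 dB → GR 13.15 dB.
B: overshoot 9 dB → output overshoot 1.8 dB → GR 7.2 dB.
A applies 5.95 dB more gain reduction.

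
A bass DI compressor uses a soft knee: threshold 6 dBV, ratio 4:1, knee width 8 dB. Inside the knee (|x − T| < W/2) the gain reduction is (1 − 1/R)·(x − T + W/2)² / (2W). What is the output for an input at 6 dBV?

x − T + W/2 = 6 − 6 + 4 = 4.
GR = (1 − 1/4) × 4² / 16 = 0.75 × 16 / 16 = 0.75 dB.
Output = 6 − 0.75 = 5.25 dBV.

5.25 dBV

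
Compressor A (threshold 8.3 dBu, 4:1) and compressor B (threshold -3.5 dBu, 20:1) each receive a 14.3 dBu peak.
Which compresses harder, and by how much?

B, by 12.41 dB

A: GR = 6 − 6/4 = 4.5 dB.
B: GR = 17.8 − 17.8/20 = 16.91 dB.
Difference: 12.41 dB in favour of B.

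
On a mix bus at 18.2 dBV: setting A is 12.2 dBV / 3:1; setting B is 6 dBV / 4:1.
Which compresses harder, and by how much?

A: 6 dB over, compressed to 2 dB over, so 4 dB of GR.
B: 12.2 dB over, compressed to 3.05 dB over, so 9.15 dB of GR.
B applies 5.15 dB more gain reduction.

B, by 5.15 dB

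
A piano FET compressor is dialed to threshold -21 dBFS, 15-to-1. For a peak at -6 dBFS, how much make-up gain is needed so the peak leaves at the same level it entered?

Overshoot 15 dB → 15/15 = 1 dB after compression, so the compressed level is -21 + 1 = -20 dBFS.
Make-up = target − compressed = -6 − (-20) = 14 dB.

14 dB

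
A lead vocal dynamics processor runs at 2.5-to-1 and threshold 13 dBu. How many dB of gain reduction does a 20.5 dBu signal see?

4.5 dB

20.5 dBu exceeds the threshold by 7.5 dB.
A 2.5:1 ratio leaves 3 dB of that excess.
GR = overshoot in − overshoot out = 7.5 − 3 = 4.5 dB.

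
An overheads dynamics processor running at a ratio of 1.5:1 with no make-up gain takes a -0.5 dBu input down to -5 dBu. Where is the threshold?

Let T be the threshold. Output overshoot = (input overshoot)/R, so -5 − T = (-0.5 − T)/1.5.
1.5·(-5 − T) = -0.5 − T → 0.5·T = -7.5 − (-0.5) = -7.
T = -7/0.5 = -14 dBu.

-14 dBu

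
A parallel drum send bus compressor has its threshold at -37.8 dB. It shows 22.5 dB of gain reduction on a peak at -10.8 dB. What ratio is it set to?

6:1

Input overshoot = -10.8 − (-37.8) = 27 dB.
Output overshoot = 27 − 22.5 = 4.5 dB.
Ratio = input overshoot / output overshoot = 27 / 4.5 = 6.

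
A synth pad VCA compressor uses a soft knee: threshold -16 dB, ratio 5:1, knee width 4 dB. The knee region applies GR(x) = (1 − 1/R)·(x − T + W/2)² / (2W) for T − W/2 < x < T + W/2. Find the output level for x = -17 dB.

-17.1 dB

x − T + W/2 = -17 − (-16) + 2 = 1.
GR = (1 − 1/5) × 1² / 8 = 0.8 × 1 / 8 = 0.1 dB.
Output = -17 − 0.1 = -17.1 dB.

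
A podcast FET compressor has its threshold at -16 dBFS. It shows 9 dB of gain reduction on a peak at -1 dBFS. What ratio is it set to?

2.5:1

Input overshoot = -1 − (-16) = 15 dB.
Output overshoot = 15 − 9 = 6 dB.
Ratio = input overshoot / output overshoot = 15 / 6 = 2.5.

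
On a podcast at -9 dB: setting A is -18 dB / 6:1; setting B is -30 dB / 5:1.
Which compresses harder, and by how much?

B, by 9.3 dB

A: overshoot 9 dB → output overshoot 1.5 dB → GR 7.5 dB.
B: overshoot 21 dB → output overshoot 4.2 dB → GR 16.8 dB.
B applies 9.3 dB more gain reduction.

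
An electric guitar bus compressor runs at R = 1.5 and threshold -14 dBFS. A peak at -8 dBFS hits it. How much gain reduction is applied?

2 dB

-8 dBFS exceeds the threshold by 6 dB.
A 1.5:1 ratio leaves 4 dB of that excess.
So the signal is attenuated by 6 − 4 = 2 dB.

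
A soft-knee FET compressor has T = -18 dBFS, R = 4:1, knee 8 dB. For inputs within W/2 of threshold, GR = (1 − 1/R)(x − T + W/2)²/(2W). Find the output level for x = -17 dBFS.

-18.171875 dBFS

x − T + W/2 = -17 − (-18) + 4 = 5.
GR = (1 − 1/4) × 5² / 16 = 0.75 × 25 / 16 = 1.171875 dB.
Output = -17 − 1.171875 = -18.171875 dBFS.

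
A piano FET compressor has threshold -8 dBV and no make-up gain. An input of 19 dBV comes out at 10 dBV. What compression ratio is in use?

Input overshoot = 19 − (-8) = 27 dB; output overshoot = 10 − (-8) = 18 dB.
Ratio = 27 / 18 = 1.5.

1.5:1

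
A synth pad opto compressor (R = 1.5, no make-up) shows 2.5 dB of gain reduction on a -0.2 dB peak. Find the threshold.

Let T be the threshold. Output overshoot = (input overshoot)/R, so -2.7 − T = (-0.2 − T)/1.5.
1.5·(-2.7 − T) = -0.2 − T → 0.5·T = -4.05 − (-0.2) = -3.85.
T = -3.85/0.5 = -7.7 dB.

-7.7 dB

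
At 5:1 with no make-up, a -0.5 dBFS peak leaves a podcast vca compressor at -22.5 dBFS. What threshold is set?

Input is 27.5 dB above T (since output overshoot × R = input overshoot: (-22.5 − T)·5 = -0.5 − T gives T = -28 dBFS).
Check: -28 + (-0.5 − (-28))/5 = -28 + 5.5 = -22.5 dBFS. ✓

-28 dBFS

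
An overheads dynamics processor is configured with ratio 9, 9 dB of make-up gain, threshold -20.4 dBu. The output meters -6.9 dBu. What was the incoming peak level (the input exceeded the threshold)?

20.1 dBu

Stripping the +9 dB make-up gives -15.9 dBu at the gain stage.
Post-compression overshoot = -15.9 − (-20.4) = 4.5 dB.
Undo the ratio: input overshoot = 4.5 × 9 = 40.5 dB, giving input = 20.1 dBu.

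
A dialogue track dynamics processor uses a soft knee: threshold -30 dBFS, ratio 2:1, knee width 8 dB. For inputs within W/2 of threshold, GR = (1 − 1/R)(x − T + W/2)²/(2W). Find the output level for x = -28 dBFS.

x − T + W/2 = -28 − (-30) + 4 = 6.
GR = (1 − 1/2) × 6² / 16 = 0.5 × 36 / 16 = 1.125 dB.
Output = -28 − 1.125 = -29.125 dBFS.

-29.125 dBFS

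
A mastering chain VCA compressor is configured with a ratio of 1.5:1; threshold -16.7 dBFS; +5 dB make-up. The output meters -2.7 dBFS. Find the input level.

-3.2 dBFS

Stripping the +5 dB make-up gives -7.7 dBFS at the gain stage.
Post-compression overshoot = -7.7 − (-16.7) = 9 dB.
Before 1.5:1 compression the overshoot was 9 × 1.5 = 13.5 dB, so input = -16.7 + 13.5 = -3.2 dBFS.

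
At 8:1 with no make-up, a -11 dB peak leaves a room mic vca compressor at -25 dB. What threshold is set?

-27 dB

Gain reduction = -11 − (-25) = 14 dB; output overshoot = GR / (R − 1) = 14 / 7 = 2 dB.
Threshold = output − output overshoot = -25 − 2 = -27 dB.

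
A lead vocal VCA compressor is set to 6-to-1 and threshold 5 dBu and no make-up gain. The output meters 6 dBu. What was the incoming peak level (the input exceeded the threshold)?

11 dBu

Post-compression overshoot = 6 − 5 = 1 dB.
Input overshoot = R × output overshoot = 6 dB → input = 5 + 6 = 11 dBu.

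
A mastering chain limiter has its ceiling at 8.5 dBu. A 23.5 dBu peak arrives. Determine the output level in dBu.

8.5 dBu

The limiter clamps the peak to its 8.5 dBu ceiling.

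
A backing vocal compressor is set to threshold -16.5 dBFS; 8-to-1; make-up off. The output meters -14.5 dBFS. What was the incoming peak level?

That's 2 dB above the -16.5 dBFS threshold.
Undo the ratio: input overshoot = 2 × 8 = 16 dB, giving input = -0.5 dBFS.

-0.5 dBFS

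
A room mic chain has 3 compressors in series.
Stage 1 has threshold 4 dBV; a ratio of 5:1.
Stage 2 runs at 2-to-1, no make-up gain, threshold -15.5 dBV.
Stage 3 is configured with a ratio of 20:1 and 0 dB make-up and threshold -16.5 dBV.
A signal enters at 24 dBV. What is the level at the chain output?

-15.8625 dBV

Stage 1: 24 dBV is 20 dB over 4 dBV; at 5:1 that becomes 4 dB over, giving 8 dBV.
Stage 2: overshoot 23.5 dB → 23.5/2 = 11.75 dB → -3.75 dBV.
Stage 3: -3.75 dBV is 12.75 dB over -16.5 dBV; at 20:1 that becomes 0.6375 dB over, giving -15.8625 dBV.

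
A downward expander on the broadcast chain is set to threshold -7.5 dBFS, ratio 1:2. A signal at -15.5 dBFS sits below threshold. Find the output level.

-23.5 dBFS

Undershoot = (-7.5) − (-15.5) = 8 dB.
At 1:2, that expands to 16 dB under threshold.
Output = -7.5 − 16 = -23.5 dBFS.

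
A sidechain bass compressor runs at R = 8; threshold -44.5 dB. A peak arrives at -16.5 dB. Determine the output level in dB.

-41 dB

-16.5 dB sits 28 dB over threshold.
The 28 dB excess becomes 3.5 dB after 8:1 reduction.
That puts the output at -41 dB.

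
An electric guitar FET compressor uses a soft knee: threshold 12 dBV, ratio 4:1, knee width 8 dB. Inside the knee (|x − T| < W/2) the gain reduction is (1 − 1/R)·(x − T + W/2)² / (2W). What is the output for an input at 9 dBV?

x − T + W/2 = 9 − 12 + 4 = 1.
GR = (1 − 1/4) × 1² / 16 = 0.75 × 1 / 16 = 0.046875 dB.
Output = 9 − 0.046875 = 8.953125 dBV.

8.953125 dBV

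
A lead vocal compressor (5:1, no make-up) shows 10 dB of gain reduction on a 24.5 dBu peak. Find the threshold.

Gain reduction = 24.5 − 14.5 = 10 dB; output overshoot = GR / (R − 1) = 10 / 4 = 2.5 dB.
Threshold = output − output overshoot = 14.5 − 2.5 = 12 dBu.

12 dBu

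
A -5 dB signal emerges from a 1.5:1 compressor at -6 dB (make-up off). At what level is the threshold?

-8 dB

Gain reduction = -5 − (-6) = 1 dB; output overshoot = GR / (R − 1) = 1 / 0.5 = 2 dB.
Threshold = output − output overshoot = -6 − 2 = -8 dB.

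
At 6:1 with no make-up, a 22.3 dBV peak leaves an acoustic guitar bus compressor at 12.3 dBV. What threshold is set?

10.3 dBV

Input is 12 dB above T (since output overshoot × R = input overshoot: (12.3 − T)·6 = 22.3 − T gives T = 10.3 dBV).
Check: 10.3 + (22.3 − 10.3)/6 = 10.3 + 2 = 12.3 dBV. ✓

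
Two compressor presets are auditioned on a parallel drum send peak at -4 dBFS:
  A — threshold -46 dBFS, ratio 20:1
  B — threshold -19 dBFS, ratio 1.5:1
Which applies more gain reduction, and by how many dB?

A: GR = 42 − 42/20 = 39.9 dB.
B: GR = 15 − 15/1.5 = 5 dB.
A applies 34.9 dB more gain reduction.

A, by 34.9 dB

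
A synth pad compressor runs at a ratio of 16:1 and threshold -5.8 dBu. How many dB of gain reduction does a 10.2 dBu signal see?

Overshoot = 10.2 − (-5.8) = 16 dB.
A 16:1 ratio leaves 1 dB of that excess.
GR = overshoot in − overshoot out = 16 − 1 = 15 dB.

15 dB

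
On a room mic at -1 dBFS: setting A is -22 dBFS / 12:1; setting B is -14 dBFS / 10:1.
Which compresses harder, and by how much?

A: GR = 21 − 21/12 = 19.25 dB.
B: GR = 13 − 13/10 = 11.7 dB.
Difference: 7.55 dB in favour of A.

A, by 7.55 dB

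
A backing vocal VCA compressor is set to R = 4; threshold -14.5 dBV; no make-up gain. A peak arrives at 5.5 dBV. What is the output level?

The input is 20 dB above the -14.5 dBV threshold.
4:1 compression reduces that to 20/4 = 5 dB over.
That puts the output at -9.5 dBV.

-9.5 dBV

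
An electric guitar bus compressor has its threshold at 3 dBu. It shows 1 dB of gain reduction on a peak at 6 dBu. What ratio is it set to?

1.5:1

Input overshoot = 6 − 3 = 3 dB.
Output overshoot = 3 − 1 = 2 dB.
Ratio = input overshoot / output overshoot = 3 / 2 = 1.5.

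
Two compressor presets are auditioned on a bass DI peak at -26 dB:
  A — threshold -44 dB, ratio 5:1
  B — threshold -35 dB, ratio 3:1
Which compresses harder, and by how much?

A, by 8.4 dB

A: 18 dB over, compressed to 3.6 dB over, so 14.4 dB of GR.
B: 9 dB over, compressed to 3 dB over, so 6 dB of GR.
A reduces 8.4 dB more.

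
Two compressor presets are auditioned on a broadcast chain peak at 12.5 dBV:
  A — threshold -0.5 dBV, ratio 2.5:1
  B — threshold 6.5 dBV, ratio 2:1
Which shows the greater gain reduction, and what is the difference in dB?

A: GR = 13 − 13/2.5 = 7.8 dB.
B: GR = 6 − 6/2 = 3 dB.
Difference: 4.8 dB in favour of A.

A, by 4.8 dB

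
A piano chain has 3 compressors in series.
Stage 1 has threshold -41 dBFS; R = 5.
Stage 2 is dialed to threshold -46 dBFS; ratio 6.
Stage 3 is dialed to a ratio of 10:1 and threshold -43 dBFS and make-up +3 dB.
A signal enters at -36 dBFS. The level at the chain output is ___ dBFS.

Stage 1: overshoot 5 dB → 5/5 = 1 dB → -40 dBFS.
Stage 2: 6 dB above -46 dBFS, reduced 6:1 to 1 dB above → -45 dBFS.
Stage 3: -45 dBFS is at or below the -43 dBFS threshold — no compression; make-up brings it to -42 dBFS.

-42 dBFS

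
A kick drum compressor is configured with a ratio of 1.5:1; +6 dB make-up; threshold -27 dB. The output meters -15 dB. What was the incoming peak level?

-18 dB

Remove make-up: -15 − 6 = -21 dB.
The compressed level sits -21 − (-27) = 6 dB over threshold.
Before 1.5:1 compression the overshoot was 6 × 1.5 = 9 dB, so input = -27 + 9 = -18 dB.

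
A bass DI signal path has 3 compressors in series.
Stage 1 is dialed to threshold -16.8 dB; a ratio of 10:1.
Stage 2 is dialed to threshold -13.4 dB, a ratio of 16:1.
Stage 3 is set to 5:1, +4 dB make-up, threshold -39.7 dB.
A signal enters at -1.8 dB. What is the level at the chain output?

-30.82 dB

Stage 1: -1.8 dB is 15 dB over -16.8 dB; at 10:1 that becomes 1.5 dB over, giving -15.3 dB.
Stage 2: below threshold (-15.3 ≤ -13.4); passes unchanged; output -15.3 dB.
Stage 3: overshoot 24.4 dB → 24.4/5 = 4.88 dB → -34.82 dB; +4 dB make-up → -30.82 dB.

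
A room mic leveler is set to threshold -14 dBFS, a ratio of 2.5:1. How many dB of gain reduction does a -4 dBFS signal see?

-4 dBFS exceeds the threshold by 10 dB.
After 2.5:1 compression the overshoot becomes 10/2.5 = 4 dB.
Gain reduction = 10 − 4 = 6 dB.

6 dB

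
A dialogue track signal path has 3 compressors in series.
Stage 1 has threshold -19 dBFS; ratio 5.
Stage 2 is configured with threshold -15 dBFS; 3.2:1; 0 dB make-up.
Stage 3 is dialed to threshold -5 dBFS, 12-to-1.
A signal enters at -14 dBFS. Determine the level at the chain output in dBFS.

Stage 1: 5 dB above -19 dBFS, reduced 5:1 to 1 dB above → -18 dBFS.
Stage 2: -18 dBFS ≤ -15 dBFS, so stage 2 doesn't engage; output -18 dBFS.
Stage 3: -18 dBFS is at or below the -5 dBFS threshold — no compression; output -18 dBFS.

-18 dBFS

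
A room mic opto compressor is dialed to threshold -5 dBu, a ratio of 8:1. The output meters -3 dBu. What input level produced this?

11 dBu

The compressed level sits -3 − (-5) = 2 dB over threshold.
Input overshoot = R × output overshoot = 16 dB → input = -5 + 16 = 11 dBu.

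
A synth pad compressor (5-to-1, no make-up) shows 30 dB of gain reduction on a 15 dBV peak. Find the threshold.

Gain reduction = 15 − (-15) = 30 dB; output overshoot = GR / (R − 1) = 30 / 4 = 7.5 dB.
Threshold = output − output overshoot = -15 − 7.5 = -22.5 dBV.

-22.5 dBV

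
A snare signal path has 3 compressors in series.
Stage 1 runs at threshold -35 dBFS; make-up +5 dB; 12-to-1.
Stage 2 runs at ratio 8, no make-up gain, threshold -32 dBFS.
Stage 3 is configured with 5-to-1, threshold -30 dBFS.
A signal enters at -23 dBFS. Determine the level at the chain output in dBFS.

-31.625 dBFS

Stage 1: -23 dBFS is 12 dB over -35 dBFS; at 12:1 that becomes 1 dB over, giving -34 dBFS; +5 dB make-up → -29 dBFS.
Stage 2: overshoot 3 dB → 3/8 = 0.375 dB → -31.625 dBFS.
Stage 3: below threshold (-31.625 ≤ -30); passes unchanged; output -31.625 dBFS.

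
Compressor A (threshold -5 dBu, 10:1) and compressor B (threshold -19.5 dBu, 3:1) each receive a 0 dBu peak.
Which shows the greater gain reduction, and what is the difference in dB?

A: 5 dB over, compressed to 0.5 dB over, so 4.5 dB of GR.
B: 19.5 dB over, compressed to 6.5 dB over, so 13 dB of GR.
B applies 8.5 dB more gain reduction.

B, by 8.5 dB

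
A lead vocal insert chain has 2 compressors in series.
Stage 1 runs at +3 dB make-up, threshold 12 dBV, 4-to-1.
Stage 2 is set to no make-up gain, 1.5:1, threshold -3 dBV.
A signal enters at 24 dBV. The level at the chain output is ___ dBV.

Stage 1: overshoot 12 dB → 12/4 = 3 dB → 15 dBV; +3 dB make-up → 18 dBV.
Stage 2: overshoot 21 dB → 21/1.5 = 14 dB → 11 dBV.

11 dBV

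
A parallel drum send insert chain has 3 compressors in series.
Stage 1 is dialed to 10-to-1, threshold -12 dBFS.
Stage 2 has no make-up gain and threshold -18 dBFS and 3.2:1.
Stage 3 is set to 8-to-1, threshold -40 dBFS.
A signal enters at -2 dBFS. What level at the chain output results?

-36.976562 dBFS

Stage 1: -2 dBFS is 10 dB over -12 dBFS; at 10:1 that becomes 1 dB over, giving -11 dBFS.
Stage 2: 7 dB above -18 dBFS, reduced 3.2:1 to 2.1875 dB above → -15.8125 dBFS.
Stage 3: -15.8125 dBFS is 24.1875 dB over -40 dBFS; at 8:1 that becomes 3.023438 dB over, giving -36.976562 dBFS.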